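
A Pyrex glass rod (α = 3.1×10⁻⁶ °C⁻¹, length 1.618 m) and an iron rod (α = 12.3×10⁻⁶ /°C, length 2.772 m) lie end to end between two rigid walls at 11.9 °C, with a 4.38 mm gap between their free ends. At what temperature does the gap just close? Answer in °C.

α₁L₁ = 5.0158×10⁻⁶ m/K, α₂L₂ = 3.40956×10⁻⁵ m/K → total 3.91114×10⁻⁵ m/K
ΔT = g/(α₁L₁+α₂L₂) = 4.38×10⁻³ / 3.91114×10⁻⁵ = 111.99 K
T = 11.9 + 111.99 = 123.89 °C

T = 124 °C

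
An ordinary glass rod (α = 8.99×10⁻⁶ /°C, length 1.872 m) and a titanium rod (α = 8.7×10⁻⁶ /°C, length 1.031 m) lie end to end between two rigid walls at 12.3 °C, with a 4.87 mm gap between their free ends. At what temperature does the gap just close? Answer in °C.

T = 201 °C

α₁L₁ = 1.682928×10⁻⁵ m/K, α₂L₂ = 8.9697×10⁻⁶ m/K → total 2.579898×10⁻⁵ m/K
ΔT = g/(α₁L₁+α₂L₂) = 4.87×10⁻³ / 2.579898×10⁻⁵ = 188.77 K
T = 12.3 + 188.77 = 201.07 °C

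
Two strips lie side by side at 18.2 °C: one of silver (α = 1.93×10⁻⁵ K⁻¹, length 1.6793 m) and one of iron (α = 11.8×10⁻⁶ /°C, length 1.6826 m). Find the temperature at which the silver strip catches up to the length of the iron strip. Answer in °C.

Equal length when α₁L₁ΔT − α₂L₂ΔT = L₂ − L₁ = 3.30×10⁻³ m
α₁L₁ = 3.241049×10⁻⁵, α₂L₂ = 1.985468×10⁻⁵ → Δ(αL) = 1.255581×10⁻⁵ m/K
ΔT = 3.30×10⁻³ / 1.255581×10⁻⁵ = 262.827 K, so T = 18.2 + 262.827 = 281.027 °C

T = 281.0 °C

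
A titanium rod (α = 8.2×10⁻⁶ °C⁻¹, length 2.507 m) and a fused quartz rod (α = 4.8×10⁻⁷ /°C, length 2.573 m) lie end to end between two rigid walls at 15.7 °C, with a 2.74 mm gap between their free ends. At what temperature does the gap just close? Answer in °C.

T = 141 °C

Gap closes when ΔL₁ + ΔL₂ = 2.74 mm = 2.74×10⁻³ m
(α₁L₁ + α₂L₂)ΔT = g
α₁L₁ + α₂L₂ = 8.2×10⁻⁶×2.507 + 4.8×10⁻⁷×2.573 = 2.179244×10⁻⁵ m/K
ΔT = 2.74×10⁻³ / 2.179244×10⁻⁵ = 125.73 K
T = 15.7 + 125.73 = 141.43 °C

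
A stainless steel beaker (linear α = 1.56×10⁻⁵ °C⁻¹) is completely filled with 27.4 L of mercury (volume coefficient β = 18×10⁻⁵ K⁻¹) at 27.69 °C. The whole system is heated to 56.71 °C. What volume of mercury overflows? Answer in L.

0.106 L

The beaker also expands: β_container ≈ 3α = 4.68×10⁻⁵ /K
Net overflow = V₀(β_liq − 3α_cont)ΔT
β − 3α = 1.80×10⁻⁴ − 4.68×10⁻⁵ = 1.332×10⁻⁴ /K; ΔT = 29.02 K
ΔV = 27.4 × 1.332×10⁻⁴ × 29.02 = 0.106 L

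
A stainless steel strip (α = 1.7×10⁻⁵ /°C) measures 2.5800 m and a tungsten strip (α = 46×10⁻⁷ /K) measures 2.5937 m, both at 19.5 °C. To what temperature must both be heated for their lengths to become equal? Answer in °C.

T = 448.6 °C

L₁(1 + α₁ΔT) = L₂(1 + α₂ΔT) ⇒ ΔT = (L₂ − L₁)/(α₁L₁ − α₂L₂)
L₂ − L₁ = 2.5937 − 2.5800 = 1.37×10⁻² m
α₁L₁ − α₂L₂ = 1.7×10⁻⁵×2.5800 − 46×10⁻⁷×2.5937 = 3.192898×10⁻⁵ m/K
ΔT = 1.37×10⁻² / 3.192898×10⁻⁵ = 429.077 K
T = 19.5 + 429.077 = 448.577 °C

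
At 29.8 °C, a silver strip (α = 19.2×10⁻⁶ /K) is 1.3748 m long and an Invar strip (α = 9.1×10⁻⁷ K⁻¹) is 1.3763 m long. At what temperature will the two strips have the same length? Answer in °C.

T = 89.46 °C

Equal length when α₁L₁ΔT − α₂L₂ΔT = L₂ − L₁ = 1.50×10⁻³ m
α₁L₁ = 2.639616×10⁻⁵, α₂L₂ = 1.252433×10⁻⁶ → Δ(αL) = 2.5143727×10⁻⁵ m/K
ΔT = 1.50×10⁻³ / 2.5143727×10⁻⁵ = 59.6570 K, so T = 29.8 + 59.6570 = 89.4570 °C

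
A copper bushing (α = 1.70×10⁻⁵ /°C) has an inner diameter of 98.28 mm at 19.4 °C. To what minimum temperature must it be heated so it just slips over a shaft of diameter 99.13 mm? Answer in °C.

T = 528 °C

Required Δd = 99.13 − 98.28 = 0.85 mm
Δd = αd₀ΔT ⇒ ΔT = Δd/(αd₀) = 0.85 / (1.70×10⁻⁵ × 98.28) = 508.75 K
T_min = 19.4 + 508.75 = 528.15 °C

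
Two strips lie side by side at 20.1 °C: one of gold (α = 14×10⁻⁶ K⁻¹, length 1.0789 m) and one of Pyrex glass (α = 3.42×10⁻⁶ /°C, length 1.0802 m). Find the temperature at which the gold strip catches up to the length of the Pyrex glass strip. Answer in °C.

L₁(1 + α₁ΔT) = L₂(1 + α₂ΔT) ⇒ ΔT = (L₂ − L₁)/(α₁L₁ − α₂L₂)
L₂ − L₁ = 1.0802 − 1.0789 = 1.30×10⁻³ m
α₁L₁ − α₂L₂ = 14×10⁻⁶×1.0789 − 3.42×10⁻⁶×1.0802 = 1.1410316×10⁻⁵ m/K
ΔT = 1.30×10⁻³ / 1.1410316×10⁻⁵ = 113.932 K
T = 20.1 + 113.932 = 134.032 °C

T = 134.0 °C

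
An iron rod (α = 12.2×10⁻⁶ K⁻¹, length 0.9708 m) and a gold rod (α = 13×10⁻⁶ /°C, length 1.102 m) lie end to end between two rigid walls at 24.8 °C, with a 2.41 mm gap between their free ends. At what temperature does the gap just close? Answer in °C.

T = 117 °C

α₁L₁ = 1.184376×10⁻⁵ m/K, α₂L₂ = 1.4326×10⁻⁵ m/K → total 2.616976×10⁻⁵ m/K
ΔT = g/(α₁L₁+α₂L₂) = 2.41×10⁻³ / 2.616976×10⁻⁵ = 92.09 K
T = 24.8 + 92.09 = 116.89 °C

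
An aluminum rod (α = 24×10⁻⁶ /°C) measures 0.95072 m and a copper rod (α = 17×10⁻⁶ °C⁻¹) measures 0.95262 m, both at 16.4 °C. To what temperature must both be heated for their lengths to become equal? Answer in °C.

L₁(1 + α₁ΔT) = L₂(1 + α₂ΔT) ⇒ ΔT = (L₂ − L₁)/(α₁L₁ − α₂L₂)
L₂ − L₁ = 0.95262 − 0.95072 = 1.90×10⁻³ m
α₁L₁ − α₂L₂ = 24×10⁻⁶×0.95072 − 17×10⁻⁶×0.95262 = 6.62274×10⁻⁶ m/K
ΔT = 1.90×10⁻³ / 6.62274×10⁻⁶ = 286.890 K
T = 16.4 + 286.890 = 303.290 °C

T = 303.3 °C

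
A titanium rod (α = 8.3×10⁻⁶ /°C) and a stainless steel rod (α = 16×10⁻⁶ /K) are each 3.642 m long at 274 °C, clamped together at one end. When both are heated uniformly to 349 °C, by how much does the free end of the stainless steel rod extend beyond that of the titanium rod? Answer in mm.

2.10 mm

ΔT = 75 K
titanium: ΔL = 8.3×10⁻⁶ × 3.642 m × 75 = 2.2671×10⁻³ m = 2.2671 mm
stainless steel: ΔL = 16×10⁻⁶ × 3.642 m × 75 = 4.3704×10⁻³ m = 4.3704 mm
difference = 4.3704 − 2.2671 = 2.1033 mm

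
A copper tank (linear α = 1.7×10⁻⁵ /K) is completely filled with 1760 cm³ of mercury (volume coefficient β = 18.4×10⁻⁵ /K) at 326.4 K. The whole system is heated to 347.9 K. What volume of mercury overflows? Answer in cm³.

5.03 cm³

The tank also expands: β_container ≈ 3α = 5.1×10⁻⁵ /K
Net overflow = V₀(β_liq − 3α_cont)ΔT
β − 3α = 1.84×10⁻⁴ − 5.1×10⁻⁵ = 1.33×10⁻⁴ /K; ΔT = 21.5 K
ΔV = 1760 × 1.33×10⁻⁴ × 21.5 = 5.03 cm³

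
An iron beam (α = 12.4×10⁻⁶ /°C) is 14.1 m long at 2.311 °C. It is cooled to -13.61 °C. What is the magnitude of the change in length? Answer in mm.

ΔL = 2.78 mm

|ΔT| = |-13.61 − 2.311| = 15.921 K
ΔL = αL₀ΔT = (12.4×10⁻⁶)(14.1)(15.921) = 2.78×10⁻³ m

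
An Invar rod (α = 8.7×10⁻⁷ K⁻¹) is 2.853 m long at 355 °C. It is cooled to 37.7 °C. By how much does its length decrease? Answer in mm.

ΔL = 0.788 mm

|ΔT| = |37.7 − 355| = 317.3 K
ΔL = αL₀ΔT = (8.7×10⁻⁷)(2.853)(317.3) = 7.88×10⁻⁴ m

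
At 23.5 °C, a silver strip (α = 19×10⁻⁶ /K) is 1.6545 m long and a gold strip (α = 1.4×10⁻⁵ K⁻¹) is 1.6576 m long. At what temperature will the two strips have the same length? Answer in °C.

L₁(1 + α₁ΔT) = L₂(1 + α₂ΔT) ⇒ ΔT = (L₂ − L₁)/(α₁L₁ − α₂L₂)
L₂ − L₁ = 1.6576 − 1.6545 = 3.10×10⁻³ m
α₁L₁ − α₂L₂ = 19×10⁻⁶×1.6545 − 1.4×10⁻⁵×1.6576 = 8.2291×10⁻⁶ m/K
ΔT = 3.10×10⁻³ / 8.2291×10⁻⁶ = 376.712 K
T = 23.5 + 376.712 = 400.212 °C

T = 400.2 °C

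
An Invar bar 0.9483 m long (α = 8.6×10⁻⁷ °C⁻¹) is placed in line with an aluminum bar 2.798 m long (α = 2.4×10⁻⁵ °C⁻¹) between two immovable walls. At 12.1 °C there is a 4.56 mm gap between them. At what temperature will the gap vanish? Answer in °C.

T = 79.2 °C

α₁L₁ = 8.15538×10⁻⁷ m/K, α₂L₂ = 6.7152×10⁻⁵ m/K → total 6.7967538×10⁻⁵ m/K
ΔT = g/(α₁L₁+α₂L₂) = 4.56×10⁻³ / 6.7967538×10⁻⁵ = 67.091 K
T = 12.1 + 67.091 = 79.191 °C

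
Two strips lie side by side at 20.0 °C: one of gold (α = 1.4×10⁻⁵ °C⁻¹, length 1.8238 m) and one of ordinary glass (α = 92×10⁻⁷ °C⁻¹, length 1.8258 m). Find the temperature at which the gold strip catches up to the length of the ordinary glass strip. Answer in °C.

Equal length when α₁L₁ΔT − α₂L₂ΔT = L₂ − L₁ = 2.00×10⁻³ m
α₁L₁ = 2.55332×10⁻⁵, α₂L₂ = 1.679736×10⁻⁵ → Δ(αL) = 8.73584×10⁻⁶ m/K
ΔT = 2.00×10⁻³ / 8.73584×10⁻⁶ = 228.942 K, so T = 20.0 + 228.942 = 248.942 °C

T = 248.9 °C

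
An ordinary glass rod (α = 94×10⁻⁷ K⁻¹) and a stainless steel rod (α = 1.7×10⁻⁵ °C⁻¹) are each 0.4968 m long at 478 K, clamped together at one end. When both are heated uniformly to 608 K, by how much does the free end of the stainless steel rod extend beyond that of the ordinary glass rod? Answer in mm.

0.491 mm

ΔT = 130 K
ordinary glass: ΔL = 94×10⁻⁷ × 0.4968 m × 130 = 6.0709×10⁻⁴ m = 0.60709 mm
stainless steel: ΔL = 1.7×10⁻⁵ × 0.4968 m × 130 = 1.0979×10⁻³ m = 1.0979 mm
difference = 1.0979 − 0.60709 = 0.49081 mm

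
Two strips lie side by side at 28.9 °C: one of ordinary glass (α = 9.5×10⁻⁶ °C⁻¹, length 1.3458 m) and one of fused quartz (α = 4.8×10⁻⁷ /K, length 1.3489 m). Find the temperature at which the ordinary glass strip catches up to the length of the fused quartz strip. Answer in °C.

Equal length when α₁L₁ΔT − α₂L₂ΔT = L₂ − L₁ = 3.10×10⁻³ m
α₁L₁ = 1.27851×10⁻⁵, α₂L₂ = 6.47472×10⁻⁷ → Δ(αL) = 1.2137628×10⁻⁵ m/K
ΔT = 3.10×10⁻³ / 1.2137628×10⁻⁵ = 255.404 K, so T = 28.9 + 255.404 = 284.304 °C

T = 284.3 °C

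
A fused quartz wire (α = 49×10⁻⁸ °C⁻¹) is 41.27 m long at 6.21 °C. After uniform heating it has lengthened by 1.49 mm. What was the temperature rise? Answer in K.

ΔL = αL₀ΔT ⇒ ΔT = ΔL / (αL₀)
ΔT = 1.49×10⁻³ m / (49×10⁻⁸ × 41.27 m) = 73.681 K

ΔT = 73.7 K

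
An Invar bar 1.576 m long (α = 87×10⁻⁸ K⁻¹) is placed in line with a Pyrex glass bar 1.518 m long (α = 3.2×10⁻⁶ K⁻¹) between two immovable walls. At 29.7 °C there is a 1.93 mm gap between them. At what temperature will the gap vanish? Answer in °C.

α₁L₁ = 1.37112×10⁻⁶ m/K, α₂L₂ = 4.8576×10⁻⁶ m/K → total 6.22872×10⁻⁶ m/K
ΔT = g/(α₁L₁+α₂L₂) = 1.93×10⁻³ / 6.22872×10⁻⁶ = 309.85 K
T = 29.7 + 309.85 = 339.55 °C

T = 340 °C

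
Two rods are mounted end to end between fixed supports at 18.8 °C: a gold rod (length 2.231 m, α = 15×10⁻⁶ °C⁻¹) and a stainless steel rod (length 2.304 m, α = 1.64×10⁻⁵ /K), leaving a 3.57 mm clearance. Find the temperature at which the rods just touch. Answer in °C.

Gap closes when ΔL₁ + ΔL₂ = 3.57 mm = 3.57×10⁻³ m
(α₁L₁ + α₂L₂)ΔT = g
α₁L₁ + α₂L₂ = 15×10⁻⁶×2.231 + 1.64×10⁻⁵×2.304 = 7.12506×10⁻⁵ m/K
ΔT = 3.57×10⁻³ / 7.12506×10⁻⁵ = 50.105 K
T = 18.8 + 50.105 = 68.905 °C

T = 68.9 °C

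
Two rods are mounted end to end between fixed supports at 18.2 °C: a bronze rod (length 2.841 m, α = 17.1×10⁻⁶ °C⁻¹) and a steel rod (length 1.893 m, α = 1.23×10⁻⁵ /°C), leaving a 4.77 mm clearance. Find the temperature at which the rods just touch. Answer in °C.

T = 84.6 °C

Gap closes when ΔL₁ + ΔL₂ = 4.77 mm = 4.77×10⁻³ m
(α₁L₁ + α₂L₂)ΔT = g
α₁L₁ + α₂L₂ = 17.1×10⁻⁶×2.841 + 1.23×10⁻⁵×1.893 = 7.1865×10⁻⁵ m/K
ΔT = 4.77×10⁻³ / 7.1865×10⁻⁵ = 66.374 K
T = 18.2 + 66.374 = 84.574 °C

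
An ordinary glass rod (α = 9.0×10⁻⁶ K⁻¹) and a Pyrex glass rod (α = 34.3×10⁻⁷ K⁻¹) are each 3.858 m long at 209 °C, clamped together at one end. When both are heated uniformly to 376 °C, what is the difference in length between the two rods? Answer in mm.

3.59 mm

ΔT = 167 K
ordinary glass: ΔL = 9.0×10⁻⁶ × 3.858 m × 167 = 5.7986×10⁻³ m = 5.7986 mm
Pyrex glass: ΔL = 34.3×10⁻⁷ × 3.858 m × 167 = 2.2099×10⁻³ m = 2.2099 mm
difference = 5.7986 − 2.2099 = 3.5887 mm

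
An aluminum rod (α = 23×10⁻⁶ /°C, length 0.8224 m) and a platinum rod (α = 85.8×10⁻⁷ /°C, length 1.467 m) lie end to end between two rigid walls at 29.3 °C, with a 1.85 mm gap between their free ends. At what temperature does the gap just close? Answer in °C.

T = 88.0 °C

Gap closes when ΔL₁ + ΔL₂ = 1.85 mm = 1.85×10⁻³ m
(α₁L₁ + α₂L₂)ΔT = g
α₁L₁ + α₂L₂ = 23×10⁻⁶×0.8224 + 85.8×10⁻⁷×1.467 = 3.150206×10⁻⁵ m/K
ΔT = 1.85×10⁻³ / 3.150206×10⁻⁵ = 58.726 K
T = 29.3 + 58.726 = 88.026 °C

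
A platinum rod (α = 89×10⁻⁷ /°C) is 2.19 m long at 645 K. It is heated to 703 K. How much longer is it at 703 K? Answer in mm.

|ΔT| = |703 − 645| = 58 K
ΔL = αL₀ΔT = (89×10⁻⁷)(2.19)(58) = 1.13×10⁻³ m

ΔL = 1.13 mm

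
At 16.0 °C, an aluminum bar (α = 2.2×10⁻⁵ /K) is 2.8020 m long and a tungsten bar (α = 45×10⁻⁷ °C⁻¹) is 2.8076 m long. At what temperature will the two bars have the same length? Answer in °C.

T = 130.3 °C

Equal length when α₁L₁ΔT − α₂L₂ΔT = L₂ − L₁ = 5.60×10⁻³ m
α₁L₁ = 6.1644×10⁻⁵, α₂L₂ = 1.26342×10⁻⁵ → Δ(αL) = 4.90098×10⁻⁵ m/K
ΔT = 5.60×10⁻³ / 4.90098×10⁻⁵ = 114.263 K, so T = 16.0 + 114.263 = 130.263 °C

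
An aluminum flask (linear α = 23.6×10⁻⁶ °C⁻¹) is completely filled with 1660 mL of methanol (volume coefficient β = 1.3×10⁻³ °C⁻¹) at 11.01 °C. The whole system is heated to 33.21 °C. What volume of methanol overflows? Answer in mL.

The flask also expands: β_container ≈ 3α = 7.08×10⁻⁵ /K
Net overflow = V₀(β_liq − 3α_cont)ΔT
β − 3α = 1.30×10⁻³ − 7.08×10⁻⁵ = 1.2292×10⁻³ /K; ΔT = 22.20 K
ΔV = 1660 × 1.2292×10⁻³ × 22.20 = 45.3 mL

45.3 mL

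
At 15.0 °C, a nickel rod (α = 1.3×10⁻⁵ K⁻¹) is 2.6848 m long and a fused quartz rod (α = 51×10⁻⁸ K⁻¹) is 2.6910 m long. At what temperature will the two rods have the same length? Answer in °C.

T = 199.9 °C

Equal length when α₁L₁ΔT − α₂L₂ΔT = L₂ − L₁ = 6.20×10⁻³ m
α₁L₁ = 3.49024×10⁻⁵, α₂L₂ = 1.37241×10⁻⁶ → Δ(αL) = 3.352999×10⁻⁵ m/K
ΔT = 6.20×10⁻³ / 3.352999×10⁻⁵ = 184.909 K, so T = 15.0 + 184.909 = 199.909 °C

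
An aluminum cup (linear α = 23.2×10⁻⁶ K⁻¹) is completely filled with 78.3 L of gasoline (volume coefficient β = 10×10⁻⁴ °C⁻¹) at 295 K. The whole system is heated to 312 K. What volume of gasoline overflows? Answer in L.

1.24 L

The cup also expands: β_container ≈ 3α = 6.96×10⁻⁵ /K
Net overflow = V₀(β_liq − 3α_cont)ΔT
β − 3α = 1.00×10⁻³ − 6.96×10⁻⁵ = 9.304×10⁻⁴ /K; ΔT = 17 K
ΔV = 78.3 × 9.304×10⁻⁴ × 17 = 1.24 L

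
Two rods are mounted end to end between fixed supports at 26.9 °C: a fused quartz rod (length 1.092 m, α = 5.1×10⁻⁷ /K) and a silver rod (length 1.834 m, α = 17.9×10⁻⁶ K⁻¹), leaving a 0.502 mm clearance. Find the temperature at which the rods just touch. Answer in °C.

α₁L₁ = 5.5692×10⁻⁷ m/K, α₂L₂ = 3.28286×10⁻⁵ m/K → total 3.338552×10⁻⁵ m/K
ΔT = g/(α₁L₁+α₂L₂) = 5.02×10⁻⁴ / 3.338552×10⁻⁵ = 15.036 K
T = 26.9 + 15.036 = 41.936 °C

T = 41.9 °C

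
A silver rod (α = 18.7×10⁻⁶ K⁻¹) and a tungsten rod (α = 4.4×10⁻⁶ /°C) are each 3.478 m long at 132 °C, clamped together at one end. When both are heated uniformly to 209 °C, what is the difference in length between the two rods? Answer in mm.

3.83 mm

ΔT = 77 K
silver: ΔL = 18.7×10⁻⁶ × 3.478 m × 77 = 5.0080×10⁻³ m = 5.0080 mm
tungsten: ΔL = 4.4×10⁻⁶ × 3.478 m × 77 = 1.1783×10⁻³ m = 1.1783 mm
difference = 5.0080 − 1.1783 = 3.8297 mm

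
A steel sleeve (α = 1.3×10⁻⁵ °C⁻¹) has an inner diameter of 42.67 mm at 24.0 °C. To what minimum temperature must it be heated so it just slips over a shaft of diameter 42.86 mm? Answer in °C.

Required Δd = 42.86 − 42.67 = 0.19 mm
Δd = αd₀ΔT ⇒ ΔT = Δd/(αd₀) = 0.19 / (1.3×10⁻⁵ × 42.67) = 342.52 K
T_min = 24.0 + 342.52 = 366.52 °C

T = 367 °C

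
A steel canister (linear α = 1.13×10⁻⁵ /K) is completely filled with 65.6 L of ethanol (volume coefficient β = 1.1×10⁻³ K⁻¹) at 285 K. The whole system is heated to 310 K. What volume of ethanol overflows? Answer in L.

1.75 L

The canister also expands: β_container ≈ 3α = 3.39×10⁻⁵ /K
Net overflow = V₀(β_liq − 3α_cont)ΔT
β − 3α = 1.10×10⁻³ − 3.39×10⁻⁵ = 1.0661×10⁻³ /K; ΔT = 25 K
ΔV = 65.6 × 1.0661×10⁻³ × 25 = 1.75 L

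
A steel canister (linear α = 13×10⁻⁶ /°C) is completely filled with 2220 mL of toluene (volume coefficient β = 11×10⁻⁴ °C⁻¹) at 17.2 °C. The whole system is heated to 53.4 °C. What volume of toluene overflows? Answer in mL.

The canister also expands: β_container ≈ 3α = 3.9×10⁻⁵ /K
Net overflow = V₀(β_liq − 3α_cont)ΔT
β − 3α = 1.10×10⁻³ − 3.9×10⁻⁵ = 1.061×10⁻³ /K; ΔT = 36.2 K
ΔV = 2220 × 1.061×10⁻³ × 36.2 = 85.3 mL

85.3 mL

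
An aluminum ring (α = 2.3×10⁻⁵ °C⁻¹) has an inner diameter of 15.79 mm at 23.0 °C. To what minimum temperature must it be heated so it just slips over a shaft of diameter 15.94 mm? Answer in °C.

Required Δd = 15.94 − 15.79 = 0.15 mm
Δd = αd₀ΔT ⇒ ΔT = Δd/(αd₀) = 0.15 / (2.3×10⁻⁵ × 15.79) = 413.03 K
T_min = 23.0 + 413.03 = 436.03 °C

T = 436 °C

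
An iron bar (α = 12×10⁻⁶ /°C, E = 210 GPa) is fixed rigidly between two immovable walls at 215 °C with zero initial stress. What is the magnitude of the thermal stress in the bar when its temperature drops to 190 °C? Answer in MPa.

σ = 63.0 MPa

Fully constrained: the free strain ε = αΔT is blocked, so σ = Eε = EαΔT.
|ΔT| = 25 K
σ = 210×10⁹ × 12×10⁻⁶ × 25 = 6.30×10⁷ Pa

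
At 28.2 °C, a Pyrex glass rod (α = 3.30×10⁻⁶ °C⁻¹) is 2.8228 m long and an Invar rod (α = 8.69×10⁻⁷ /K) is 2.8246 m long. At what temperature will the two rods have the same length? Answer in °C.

Equal length when α₁L₁ΔT − α₂L₂ΔT = L₂ − L₁ = 1.80×10⁻³ m
α₁L₁ = 9.31524×10⁻⁶, α₂L₂ = 2.4545774×10⁻⁶ → Δ(αL) = 6.8606626×10⁻⁶ m/K
ΔT = 1.80×10⁻³ / 6.8606626×10⁻⁶ = 262.365 K, so T = 28.2 + 262.365 = 290.565 °C

T = 290.6 °C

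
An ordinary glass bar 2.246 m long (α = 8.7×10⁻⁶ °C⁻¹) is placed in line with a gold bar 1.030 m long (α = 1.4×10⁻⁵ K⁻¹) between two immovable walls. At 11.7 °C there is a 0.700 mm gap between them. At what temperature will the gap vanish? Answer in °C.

T = 32.3 °C

Gap closes when ΔL₁ + ΔL₂ = 0.700 mm = 7.00×10⁻⁴ m
(α₁L₁ + α₂L₂)ΔT = g
α₁L₁ + α₂L₂ = 8.7×10⁻⁶×2.246 + 1.4×10⁻⁵×1.030 = 3.39602×10⁻⁵ m/K
ΔT = 7.00×10⁻⁴ / 3.39602×10⁻⁵ = 20.612 K
T = 11.7 + 20.612 = 32.312 °C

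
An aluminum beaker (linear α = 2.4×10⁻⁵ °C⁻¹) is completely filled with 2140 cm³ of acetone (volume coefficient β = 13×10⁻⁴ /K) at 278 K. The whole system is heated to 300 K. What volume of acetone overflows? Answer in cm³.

57.8 cm³

The beaker also expands: β_container ≈ 3α = 7.2×10⁻⁵ /K
Net overflow = V₀(β_liq − 3α_cont)ΔT
β − 3α = 1.30×10⁻³ − 7.2×10⁻⁵ = 1.228×10⁻³ /K; ΔT = 22 K
ΔV = 2140 × 1.228×10⁻³ × 22 = 57.8 cm³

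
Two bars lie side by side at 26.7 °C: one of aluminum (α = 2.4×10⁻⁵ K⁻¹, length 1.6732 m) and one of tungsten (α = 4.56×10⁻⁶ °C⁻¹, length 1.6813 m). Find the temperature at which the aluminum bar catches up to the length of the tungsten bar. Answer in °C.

T = 276.0 °C

L₁(1 + α₁ΔT) = L₂(1 + α₂ΔT) ⇒ ΔT = (L₂ − L₁)/(α₁L₁ − α₂L₂)
L₂ − L₁ = 1.6813 − 1.6732 = 8.10×10⁻³ m
α₁L₁ − α₂L₂ = 2.4×10⁻⁵×1.6732 − 4.56×10⁻⁶×1.6813 = 3.2490072×10⁻⁵ m/K
ΔT = 8.10×10⁻³ / 3.2490072×10⁻⁵ = 249.307 K
T = 26.7 + 249.307 = 276.007 °C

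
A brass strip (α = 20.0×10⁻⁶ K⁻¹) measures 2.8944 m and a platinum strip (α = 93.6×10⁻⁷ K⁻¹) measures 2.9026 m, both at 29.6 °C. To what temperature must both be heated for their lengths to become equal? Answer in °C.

Equal length when α₁L₁ΔT − α₂L₂ΔT = L₂ − L₁ = 8.20×10⁻³ m
α₁L₁ = 5.7888×10⁻⁵, α₂L₂ = 2.7168336×10⁻⁵ → Δ(αL) = 3.0719664×10⁻⁵ m/K
ΔT = 8.20×10⁻³ / 3.0719664×10⁻⁵ = 266.930 K, so T = 29.6 + 266.930 = 296.530 °C

T = 296.5 °C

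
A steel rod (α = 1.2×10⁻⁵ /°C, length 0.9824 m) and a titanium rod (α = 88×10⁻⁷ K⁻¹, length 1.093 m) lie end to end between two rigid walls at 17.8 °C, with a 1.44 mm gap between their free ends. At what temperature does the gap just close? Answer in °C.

α₁L₁ = 1.17888×10⁻⁵ m/K, α₂L₂ = 9.6184×10⁻⁶ m/K → total 2.14072×10⁻⁵ m/K
ΔT = g/(α₁L₁+α₂L₂) = 1.44×10⁻³ / 2.14072×10⁻⁵ = 67.267 K
T = 17.8 + 67.267 = 85.067 °C

T = 85.1 °C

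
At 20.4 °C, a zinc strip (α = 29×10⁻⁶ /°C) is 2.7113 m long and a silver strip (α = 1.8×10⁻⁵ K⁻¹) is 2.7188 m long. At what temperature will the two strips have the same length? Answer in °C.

L₁(1 + α₁ΔT) = L₂(1 + α₂ΔT) ⇒ ΔT = (L₂ − L₁)/(α₁L₁ − α₂L₂)
L₂ − L₁ = 2.7188 − 2.7113 = 7.50×10⁻³ m
α₁L₁ − α₂L₂ = 29×10⁻⁶×2.7113 − 1.8×10⁻⁵×2.7188 = 2.96893×10⁻⁵ m/K
ΔT = 7.50×10⁻³ / 2.96893×10⁻⁵ = 252.616 K
T = 20.4 + 252.616 = 273.016 °C

T = 273.0 °C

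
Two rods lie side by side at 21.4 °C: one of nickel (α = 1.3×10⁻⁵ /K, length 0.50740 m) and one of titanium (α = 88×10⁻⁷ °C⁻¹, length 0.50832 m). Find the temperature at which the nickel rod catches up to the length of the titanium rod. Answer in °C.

T = 454.8 °C

Equal length when α₁L₁ΔT − α₂L₂ΔT = L₂ − L₁ = 9.20×10⁻⁴ m
α₁L₁ = 6.5962×10⁻⁶, α₂L₂ = 4.473216×10⁻⁶ → Δ(αL) = 2.122984×10⁻⁶ m/K
ΔT = 9.20×10⁻⁴ / 2.122984×10⁻⁶ = 433.352 K, so T = 21.4 + 433.352 = 454.752 °C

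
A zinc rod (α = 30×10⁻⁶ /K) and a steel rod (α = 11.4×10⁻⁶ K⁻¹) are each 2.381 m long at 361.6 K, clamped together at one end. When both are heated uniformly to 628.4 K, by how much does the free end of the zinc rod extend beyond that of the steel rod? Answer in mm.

11.8 mm

ΔT = 266.8 K
zinc: ΔL = 30×10⁻⁶ × 2.381 m × 266.8 = 1.9058×10⁻² m = 19.058 mm
steel: ΔL = 11.4×10⁻⁶ × 2.381 m × 266.8 = 7.2419×10⁻³ m = 7.2419 mm
difference = 19.058 − 7.2419 = 11.8161 mm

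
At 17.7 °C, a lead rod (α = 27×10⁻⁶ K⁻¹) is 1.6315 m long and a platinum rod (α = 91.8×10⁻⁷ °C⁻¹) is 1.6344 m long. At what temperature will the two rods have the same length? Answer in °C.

L₁(1 + α₁ΔT) = L₂(1 + α₂ΔT) ⇒ ΔT = (L₂ − L₁)/(α₁L₁ − α₂L₂)
L₂ − L₁ = 1.6344 − 1.6315 = 2.90×10⁻³ m
α₁L₁ − α₂L₂ = 27×10⁻⁶×1.6315 − 91.8×10⁻⁷×1.6344 = 2.9046708×10⁻⁵ m/K
ΔT = 2.90×10⁻³ / 2.9046708×10⁻⁵ = 99.839 K
T = 17.7 + 99.839 = 117.539 °C

T = 117.5 °C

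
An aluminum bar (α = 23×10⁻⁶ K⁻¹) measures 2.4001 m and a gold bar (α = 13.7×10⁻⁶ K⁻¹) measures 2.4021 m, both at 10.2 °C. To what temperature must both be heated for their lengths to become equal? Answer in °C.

T = 99.91 °C

L₁(1 + α₁ΔT) = L₂(1 + α₂ΔT) ⇒ ΔT = (L₂ − L₁)/(α₁L₁ − α₂L₂)
L₂ − L₁ = 2.4021 − 2.4001 = 2.00×10⁻³ m
α₁L₁ − α₂L₂ = 23×10⁻⁶×2.4001 − 13.7×10⁻⁶×2.4021 = 2.229353×10⁻⁵ m/K
ΔT = 2.00×10⁻³ / 2.229353×10⁻⁵ = 89.7121 K
T = 10.2 + 89.7121 = 99.9121 °C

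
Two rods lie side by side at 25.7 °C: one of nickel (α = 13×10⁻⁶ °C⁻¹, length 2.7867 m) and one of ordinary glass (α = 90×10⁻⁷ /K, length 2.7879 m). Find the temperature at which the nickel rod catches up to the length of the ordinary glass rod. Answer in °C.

Equal length when α₁L₁ΔT − α₂L₂ΔT = L₂ − L₁ = 1.20×10⁻³ m
α₁L₁ = 3.62271×10⁻⁵, α₂L₂ = 2.50911×10⁻⁵ → Δ(αL) = 1.1136×10⁻⁵ m/K
ΔT = 1.20×10⁻³ / 1.1136×10⁻⁵ = 107.759 K, so T = 25.7 + 107.759 = 133.459 °C

T = 133.5 °C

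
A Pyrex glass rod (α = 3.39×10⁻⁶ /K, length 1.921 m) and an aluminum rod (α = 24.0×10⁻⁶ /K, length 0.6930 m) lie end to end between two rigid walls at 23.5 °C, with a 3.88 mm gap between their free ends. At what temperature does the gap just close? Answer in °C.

T = 191 °C

α₁L₁ = 6.51219×10⁻⁶ m/K, α₂L₂ = 1.6632×10⁻⁵ m/K → total 2.314419×10⁻⁵ m/K
ΔT = g/(α₁L₁+α₂L₂) = 3.88×10⁻³ / 2.314419×10⁻⁵ = 167.64 K
T = 23.5 + 167.64 = 191.14 °C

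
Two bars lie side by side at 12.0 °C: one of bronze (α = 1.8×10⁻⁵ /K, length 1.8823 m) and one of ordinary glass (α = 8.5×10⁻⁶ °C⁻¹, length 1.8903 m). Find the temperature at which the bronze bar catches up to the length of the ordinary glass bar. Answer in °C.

T = 461.1 °C

Equal length when α₁L₁ΔT − α₂L₂ΔT = L₂ − L₁ = 8.00×10⁻³ m
α₁L₁ = 3.38814×10⁻⁵, α₂L₂ = 1.606755×10⁻⁵ → Δ(αL) = 1.781385×10⁻⁵ m/K
ΔT = 8.00×10⁻³ / 1.781385×10⁻⁵ = 449.089 K, so T = 12.0 + 449.089 = 461.089 °C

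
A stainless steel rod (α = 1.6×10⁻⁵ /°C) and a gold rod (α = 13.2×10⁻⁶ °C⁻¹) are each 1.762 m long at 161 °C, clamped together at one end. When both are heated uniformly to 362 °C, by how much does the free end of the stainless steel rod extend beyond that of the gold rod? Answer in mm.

0.992 mm

ΔT = 201 K
stainless steel: ΔL = 1.6×10⁻⁵ × 1.762 m × 201 = 5.6666×10⁻³ m = 5.6666 mm
gold: ΔL = 13.2×10⁻⁶ × 1.762 m × 201 = 4.6749×10⁻³ m = 4.6749 mm
difference = 5.6666 − 4.6749 = 0.9917 mm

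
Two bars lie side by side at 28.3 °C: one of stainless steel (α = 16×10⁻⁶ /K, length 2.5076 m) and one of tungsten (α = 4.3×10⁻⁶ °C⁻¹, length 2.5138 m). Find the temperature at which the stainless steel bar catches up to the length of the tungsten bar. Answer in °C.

L₁(1 + α₁ΔT) = L₂(1 + α₂ΔT) ⇒ ΔT = (L₂ − L₁)/(α₁L₁ − α₂L₂)
L₂ − L₁ = 2.5138 − 2.5076 = 6.20×10⁻³ m
α₁L₁ − α₂L₂ = 16×10⁻⁶×2.5076 − 4.3×10⁻⁶×2.5138 = 2.931226×10⁻⁵ m/K
ΔT = 6.20×10⁻³ / 2.931226×10⁻⁵ = 211.516 K
T = 28.3 + 211.516 = 239.816 °C

T = 239.8 °C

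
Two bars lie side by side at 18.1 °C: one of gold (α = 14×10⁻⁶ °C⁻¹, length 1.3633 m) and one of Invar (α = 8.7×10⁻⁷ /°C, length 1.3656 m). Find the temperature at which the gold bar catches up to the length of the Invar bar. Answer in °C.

T = 146.6 °C

Equal length when α₁L₁ΔT − α₂L₂ΔT = L₂ − L₁ = 2.30×10⁻³ m
α₁L₁ = 1.90862×10⁻⁵, α₂L₂ = 1.188072×10⁻⁶ → Δ(αL) = 1.7898128×10⁻⁵ m/K
ΔT = 2.30×10⁻³ / 1.7898128×10⁻⁵ = 128.505 K, so T = 18.1 + 128.505 = 146.605 °C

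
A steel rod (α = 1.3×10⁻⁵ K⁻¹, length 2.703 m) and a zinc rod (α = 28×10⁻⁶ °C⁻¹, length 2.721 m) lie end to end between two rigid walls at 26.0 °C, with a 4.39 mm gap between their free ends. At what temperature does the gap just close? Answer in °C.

T = 65.4 °C

α₁L₁ = 3.5139×10⁻⁵ m/K, α₂L₂ = 7.6188×10⁻⁵ m/K → total 1.11327×10⁻⁴ m/K
ΔT = g/(α₁L₁+α₂L₂) = 4.39×10⁻³ / 1.11327×10⁻⁴ = 39.433 K
T = 26.0 + 39.433 = 65.433 °C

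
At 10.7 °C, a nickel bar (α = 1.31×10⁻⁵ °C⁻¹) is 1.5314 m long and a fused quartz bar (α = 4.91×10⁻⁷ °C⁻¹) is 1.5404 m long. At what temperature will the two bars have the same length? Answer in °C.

Equal length when α₁L₁ΔT − α₂L₂ΔT = L₂ − L₁ = 9.00×10⁻³ m
α₁L₁ = 2.006134×10⁻⁵, α₂L₂ = 7.563364×10⁻⁷ → Δ(αL) = 1.93050036×10⁻⁵ m/K
ΔT = 9.00×10⁻³ / 1.93050036×10⁻⁵ = 466.200 K, so T = 10.7 + 466.200 = 476.900 °C

T = 476.9 °C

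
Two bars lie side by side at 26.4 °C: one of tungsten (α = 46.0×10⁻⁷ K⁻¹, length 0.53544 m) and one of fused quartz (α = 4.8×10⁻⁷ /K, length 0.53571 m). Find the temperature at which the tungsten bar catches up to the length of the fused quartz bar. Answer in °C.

T = 148.8 °C

L₁(1 + α₁ΔT) = L₂(1 + α₂ΔT) ⇒ ΔT = (L₂ − L₁)/(α₁L₁ − α₂L₂)
L₂ − L₁ = 0.53571 − 0.53544 = 2.70×10⁻⁴ m
α₁L₁ − α₂L₂ = 46.0×10⁻⁷×0.53544 − 4.8×10⁻⁷×0.53571 = 2.2058832×10⁻⁶ m/K
ΔT = 2.70×10⁻⁴ / 2.2058832×10⁻⁶ = 122.400 K
T = 26.4 + 122.400 = 148.800 °C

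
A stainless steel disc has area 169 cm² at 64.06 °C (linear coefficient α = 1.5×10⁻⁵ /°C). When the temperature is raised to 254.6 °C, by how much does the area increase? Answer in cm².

Area coefficient ≈ 2α; |ΔT| = 190.54 K
ΔA = 2αA₀ΔT = 2(1.5×10⁻⁵)(169)(190.54) = 0.966 cm²

ΔA = 0.966 cm²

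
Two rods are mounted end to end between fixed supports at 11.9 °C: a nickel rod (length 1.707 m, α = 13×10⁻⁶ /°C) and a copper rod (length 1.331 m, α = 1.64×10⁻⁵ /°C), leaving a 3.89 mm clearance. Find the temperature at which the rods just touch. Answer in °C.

T = 100 °C

α₁L₁ = 2.2191×10⁻⁵ m/K, α₂L₂ = 2.18284×10⁻⁵ m/K → total 4.40194×10⁻⁵ m/K
ΔT = g/(α₁L₁+α₂L₂) = 3.89×10⁻³ / 4.40194×10⁻⁵ = 88.37 K
T = 11.9 + 88.37 = 100.27 °C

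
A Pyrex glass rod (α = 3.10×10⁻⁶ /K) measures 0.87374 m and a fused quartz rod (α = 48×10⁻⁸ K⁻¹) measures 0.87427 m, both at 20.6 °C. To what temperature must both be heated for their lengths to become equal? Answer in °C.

T = 252.1 °C

Equal length when α₁L₁ΔT − α₂L₂ΔT = L₂ − L₁ = 5.30×10⁻⁴ m
α₁L₁ = 2.708594×10⁻⁶, α₂L₂ = 4.196496×10⁻⁷ → Δ(αL) = 2.2889444×10⁻⁶ m/K
ΔT = 5.30×10⁻⁴ / 2.2889444×10⁻⁶ = 231.548 K, so T = 20.6 + 231.548 = 252.148 °C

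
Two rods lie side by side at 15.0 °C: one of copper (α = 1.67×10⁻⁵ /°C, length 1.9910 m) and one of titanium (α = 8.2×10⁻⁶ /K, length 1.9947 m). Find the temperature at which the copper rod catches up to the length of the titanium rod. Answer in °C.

T = 234.0 °C

L₁(1 + α₁ΔT) = L₂(1 + α₂ΔT) ⇒ ΔT = (L₂ − L₁)/(α₁L₁ − α₂L₂)
L₂ − L₁ = 1.9947 − 1.9910 = 3.70×10⁻³ m
α₁L₁ − α₂L₂ = 1.67×10⁻⁵×1.9910 − 8.2×10⁻⁶×1.9947 = 1.689316×10⁻⁵ m/K
ΔT = 3.70×10⁻³ / 1.689316×10⁻⁵ = 219.024 K
T = 15.0 + 219.024 = 234.024 °C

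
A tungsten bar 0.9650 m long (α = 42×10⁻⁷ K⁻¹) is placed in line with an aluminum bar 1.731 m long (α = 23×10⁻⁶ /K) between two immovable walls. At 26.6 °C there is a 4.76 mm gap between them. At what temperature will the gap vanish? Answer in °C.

T = 135 °C

Gap closes when ΔL₁ + ΔL₂ = 4.76 mm = 4.76×10⁻³ m
(α₁L₁ + α₂L₂)ΔT = g
α₁L₁ + α₂L₂ = 42×10⁻⁷×0.9650 + 23×10⁻⁶×1.731 = 4.3866×10⁻⁵ m/K
ΔT = 4.76×10⁻³ / 4.3866×10⁻⁵ = 108.51 K
T = 26.6 + 108.51 = 135.11 °C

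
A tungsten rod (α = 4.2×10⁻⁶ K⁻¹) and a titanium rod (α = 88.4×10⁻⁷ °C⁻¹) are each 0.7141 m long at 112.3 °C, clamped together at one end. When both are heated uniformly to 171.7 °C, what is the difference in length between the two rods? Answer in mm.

ΔT = 59.4 K
tungsten: ΔL = 4.2×10⁻⁶ × 0.7141 m × 59.4 = 1.7815×10⁻⁴ m = 0.17815 mm
titanium: ΔL = 88.4×10⁻⁷ × 0.7141 m × 59.4 = 3.7497×10⁻⁴ m = 0.37497 mm
difference = 0.37497 − 0.17815 = 0.19682 mm

0.197 mm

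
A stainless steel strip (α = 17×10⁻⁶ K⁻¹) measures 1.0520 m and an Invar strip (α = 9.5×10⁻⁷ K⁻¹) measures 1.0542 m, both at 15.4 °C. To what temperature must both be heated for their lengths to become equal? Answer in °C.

T = 145.7 °C

Equal length when α₁L₁ΔT − α₂L₂ΔT = L₂ − L₁ = 2.20×10⁻³ m
α₁L₁ = 1.7884×10⁻⁵, α₂L₂ = 1.00149×10⁻⁶ → Δ(αL) = 1.688251×10⁻⁵ m/K
ΔT = 2.20×10⁻³ / 1.688251×10⁻⁵ = 130.312 K, so T = 15.4 + 130.312 = 145.712 °C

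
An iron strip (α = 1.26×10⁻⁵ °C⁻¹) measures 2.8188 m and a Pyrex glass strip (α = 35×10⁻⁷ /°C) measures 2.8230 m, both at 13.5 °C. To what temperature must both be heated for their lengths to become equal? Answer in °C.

T = 177.3 °C

L₁(1 + α₁ΔT) = L₂(1 + α₂ΔT) ⇒ ΔT = (L₂ − L₁)/(α₁L₁ − α₂L₂)
L₂ − L₁ = 2.8230 − 2.8188 = 4.20×10⁻³ m
α₁L₁ − α₂L₂ = 1.26×10⁻⁵×2.8188 − 35×10⁻⁷×2.8230 = 2.563638×10⁻⁵ m/K
ΔT = 4.20×10⁻³ / 2.563638×10⁻⁵ = 163.830 K
T = 13.5 + 163.830 = 177.330 °C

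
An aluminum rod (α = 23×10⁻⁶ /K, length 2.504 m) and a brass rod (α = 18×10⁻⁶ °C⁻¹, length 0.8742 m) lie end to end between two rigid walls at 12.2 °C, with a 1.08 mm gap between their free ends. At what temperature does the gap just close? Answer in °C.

α₁L₁ = 5.7592×10⁻⁵ m/K, α₂L₂ = 1.57356×10⁻⁵ m/K → total 7.33276×10⁻⁵ m/K
ΔT = g/(α₁L₁+α₂L₂) = 1.08×10⁻³ / 7.33276×10⁻⁵ = 14.728 K
T = 12.2 + 14.728 = 26.928 °C

T = 26.9 °C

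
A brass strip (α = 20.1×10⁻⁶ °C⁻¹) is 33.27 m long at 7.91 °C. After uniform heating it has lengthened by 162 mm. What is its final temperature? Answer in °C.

ΔL = αL₀ΔT ⇒ ΔT = ΔL / (αL₀)
ΔT = 162×10⁻³ m / (20.1×10⁻⁶ × 33.27 m) = 242.25 K
T = 7.91 + 242.25 = 250.16 °C

T = 250 °C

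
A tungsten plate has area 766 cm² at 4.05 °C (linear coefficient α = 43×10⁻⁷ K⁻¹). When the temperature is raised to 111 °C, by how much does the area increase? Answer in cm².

ΔA = 0.705 cm²

Area coefficient ≈ 2α; |ΔT| = 106.95 K
ΔA = 2αA₀ΔT = 2(43×10⁻⁷)(766)(106.95) = 0.705 cm²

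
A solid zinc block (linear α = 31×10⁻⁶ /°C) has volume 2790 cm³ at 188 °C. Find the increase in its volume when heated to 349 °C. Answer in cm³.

ΔV = 41.8 cm³

Isotropic solid: β ≈ 3α = 9.3×10⁻⁵ /K; ΔT = 161 K
ΔV = 3αV₀ΔT = 3(31×10⁻⁶)(2790)(161) = 41.8 cm³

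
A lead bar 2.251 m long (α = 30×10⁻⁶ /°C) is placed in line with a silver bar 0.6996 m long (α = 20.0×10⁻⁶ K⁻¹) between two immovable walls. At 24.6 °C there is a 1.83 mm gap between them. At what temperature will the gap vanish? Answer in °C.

α₁L₁ = 6.753×10⁻⁵ m/K, α₂L₂ = 1.3992×10⁻⁵ m/K → total 8.1522×10⁻⁵ m/K
ΔT = g/(α₁L₁+α₂L₂) = 1.83×10⁻³ / 8.1522×10⁻⁵ = 22.448 K
T = 24.6 + 22.448 = 47.048 °C

T = 47.0 °C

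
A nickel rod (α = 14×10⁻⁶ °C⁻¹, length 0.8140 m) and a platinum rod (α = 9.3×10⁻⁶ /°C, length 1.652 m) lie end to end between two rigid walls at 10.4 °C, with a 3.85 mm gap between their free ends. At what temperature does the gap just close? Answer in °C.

T = 154 °C

α₁L₁ = 1.1396×10⁻⁵ m/K, α₂L₂ = 1.53636×10⁻⁵ m/K → total 2.67596×10⁻⁵ m/K
ΔT = g/(α₁L₁+α₂L₂) = 3.85×10⁻³ / 2.67596×10⁻⁵ = 143.87 K
T = 10.4 + 143.87 = 154.27 °C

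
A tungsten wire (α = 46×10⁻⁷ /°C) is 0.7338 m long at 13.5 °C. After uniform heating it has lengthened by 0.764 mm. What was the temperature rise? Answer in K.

ΔL = αL₀ΔT ⇒ ΔT = ΔL / (αL₀)
ΔT = 0.764×10⁻³ m / (46×10⁻⁷ × 0.7338 m) = 226.34 K

ΔT = 226 K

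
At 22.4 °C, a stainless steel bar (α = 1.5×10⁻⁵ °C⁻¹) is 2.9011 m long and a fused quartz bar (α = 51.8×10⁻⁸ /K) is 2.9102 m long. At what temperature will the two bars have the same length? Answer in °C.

L₁(1 + α₁ΔT) = L₂(1 + α₂ΔT) ⇒ ΔT = (L₂ − L₁)/(α₁L₁ − α₂L₂)
L₂ − L₁ = 2.9102 − 2.9011 = 9.10×10⁻³ m
α₁L₁ − α₂L₂ = 1.5×10⁻⁵×2.9011 − 51.8×10⁻⁸×2.9102 = 4.20090164×10⁻⁵ m/K
ΔT = 9.10×10⁻³ / 4.20090164×10⁻⁵ = 216.620 K
T = 22.4 + 216.620 = 239.020 °C

T = 239.0 °C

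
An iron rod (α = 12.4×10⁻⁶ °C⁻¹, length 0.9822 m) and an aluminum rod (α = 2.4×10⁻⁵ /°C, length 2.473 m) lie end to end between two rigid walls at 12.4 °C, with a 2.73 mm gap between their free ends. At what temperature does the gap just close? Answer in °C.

T = 50.6 °C

α₁L₁ = 1.217928×10⁻⁵ m/K, α₂L₂ = 5.9352×10⁻⁵ m/K → total 7.153128×10⁻⁵ m/K
ΔT = g/(α₁L₁+α₂L₂) = 2.73×10⁻³ / 7.153128×10⁻⁵ = 38.165 K
T = 12.4 + 38.165 = 50.565 °C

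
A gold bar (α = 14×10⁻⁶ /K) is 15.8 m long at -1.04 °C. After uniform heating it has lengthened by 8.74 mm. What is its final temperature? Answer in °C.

ΔL = αL₀ΔT ⇒ ΔT = ΔL / (αL₀)
ΔT = 8.74×10⁻³ m / (14×10⁻⁶ × 15.8 m) = 39.512 K
T = -1.04 + 39.512 = 38.472 °C

T = 38.5 °C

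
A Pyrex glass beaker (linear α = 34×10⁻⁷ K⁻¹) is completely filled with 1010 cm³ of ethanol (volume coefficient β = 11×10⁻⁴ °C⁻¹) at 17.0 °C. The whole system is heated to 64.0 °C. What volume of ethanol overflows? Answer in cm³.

51.7 cm³

The beaker also expands: β_container ≈ 3α = 1.02×10⁻⁵ /K
Net overflow = V₀(β_liq − 3α_cont)ΔT
β − 3α = 1.10×10⁻³ − 1.02×10⁻⁵ = 1.0898×10⁻³ /K; ΔT = 47.0 K
ΔV = 1010 × 1.0898×10⁻³ × 47.0 = 51.7 cm³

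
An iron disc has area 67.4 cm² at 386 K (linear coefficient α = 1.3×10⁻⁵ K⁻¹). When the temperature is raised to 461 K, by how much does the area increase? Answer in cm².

Area coefficient ≈ 2α; |ΔT| = 75 K
ΔA = 2αA₀ΔT = 2(1.3×10⁻⁵)(67.4)(75) = 0.131 cm²

ΔA = 0.131 cm²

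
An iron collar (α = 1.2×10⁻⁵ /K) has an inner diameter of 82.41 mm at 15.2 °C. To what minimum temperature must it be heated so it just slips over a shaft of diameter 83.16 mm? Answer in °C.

Required Δd = 83.16 − 82.41 = 0.75 mm
Δd = αd₀ΔT ⇒ ΔT = Δd/(αd₀) = 0.75 / (1.2×10⁻⁵ × 82.41) = 758.40 K
T_min = 15.2 + 758.40 = 773.60 °C

T = 774 °C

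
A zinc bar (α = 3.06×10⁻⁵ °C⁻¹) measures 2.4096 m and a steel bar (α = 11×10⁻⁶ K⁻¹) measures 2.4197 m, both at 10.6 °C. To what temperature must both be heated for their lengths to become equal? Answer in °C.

Equal length when α₁L₁ΔT − α₂L₂ΔT = L₂ − L₁ = 1.01×10⁻² m
α₁L₁ = 7.373376×10⁻⁵, α₂L₂ = 2.66167×10⁻⁵ → Δ(αL) = 4.711706×10⁻⁵ m/K
ΔT = 1.01×10⁻² / 4.711706×10⁻⁵ = 214.360 K, so T = 10.6 + 214.360 = 224.960 °C

T = 225.0 °C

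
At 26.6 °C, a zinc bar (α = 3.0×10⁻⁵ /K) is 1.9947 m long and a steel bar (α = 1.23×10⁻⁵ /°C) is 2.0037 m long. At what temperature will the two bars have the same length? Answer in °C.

L₁(1 + α₁ΔT) = L₂(1 + α₂ΔT) ⇒ ΔT = (L₂ − L₁)/(α₁L₁ − α₂L₂)
L₂ − L₁ = 2.0037 − 1.9947 = 9.00×10⁻³ m
α₁L₁ − α₂L₂ = 3.0×10⁻⁵×1.9947 − 1.23×10⁻⁵×2.0037 = 3.519549×10⁻⁵ m/K
ΔT = 9.00×10⁻³ / 3.519549×10⁻⁵ = 255.715 K
T = 26.6 + 255.715 = 282.315 °C

T = 282.3 °C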